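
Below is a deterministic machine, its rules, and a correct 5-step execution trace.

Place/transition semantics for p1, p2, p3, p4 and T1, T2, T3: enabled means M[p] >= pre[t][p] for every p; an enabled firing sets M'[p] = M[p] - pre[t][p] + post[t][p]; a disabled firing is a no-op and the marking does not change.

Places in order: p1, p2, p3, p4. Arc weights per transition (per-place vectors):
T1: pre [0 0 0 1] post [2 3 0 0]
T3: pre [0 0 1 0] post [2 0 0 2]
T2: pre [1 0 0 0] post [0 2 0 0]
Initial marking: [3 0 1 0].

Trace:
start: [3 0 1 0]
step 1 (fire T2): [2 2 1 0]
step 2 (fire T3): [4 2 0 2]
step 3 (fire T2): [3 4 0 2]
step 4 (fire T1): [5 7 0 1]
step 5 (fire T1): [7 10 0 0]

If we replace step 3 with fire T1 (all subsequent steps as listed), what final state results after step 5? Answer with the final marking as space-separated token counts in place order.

(re-executing from step 3 with the substitution; state before step 3: [4 2 0 2])
step 3 (fire T1): [6 5 0 1]
step 4 (fire T1): [8 8 0 0]
step 5 (fire T1): [8 8 0 0]

8 8 0 0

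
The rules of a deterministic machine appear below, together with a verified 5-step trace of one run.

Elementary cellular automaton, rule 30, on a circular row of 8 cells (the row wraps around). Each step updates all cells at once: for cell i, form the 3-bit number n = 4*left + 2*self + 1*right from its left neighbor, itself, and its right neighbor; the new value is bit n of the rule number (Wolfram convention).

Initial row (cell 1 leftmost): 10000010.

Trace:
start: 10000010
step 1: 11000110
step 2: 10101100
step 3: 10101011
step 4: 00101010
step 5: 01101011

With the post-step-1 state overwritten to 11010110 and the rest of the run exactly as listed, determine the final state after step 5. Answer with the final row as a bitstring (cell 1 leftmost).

state after step 1 := 11010110
step 2: 10010100
step 3: 11110111
step 4: 00000100
step 5: 00001110

00001110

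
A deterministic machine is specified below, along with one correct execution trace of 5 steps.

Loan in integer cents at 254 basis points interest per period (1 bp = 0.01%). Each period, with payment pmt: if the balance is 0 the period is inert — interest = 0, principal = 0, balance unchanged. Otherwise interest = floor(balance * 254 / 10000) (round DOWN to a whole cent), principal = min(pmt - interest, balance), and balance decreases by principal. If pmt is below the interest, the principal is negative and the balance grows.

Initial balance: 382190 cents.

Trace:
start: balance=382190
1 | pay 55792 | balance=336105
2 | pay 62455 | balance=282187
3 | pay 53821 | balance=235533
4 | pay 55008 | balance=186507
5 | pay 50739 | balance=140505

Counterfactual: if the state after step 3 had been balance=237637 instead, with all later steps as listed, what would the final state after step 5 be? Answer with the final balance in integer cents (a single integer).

142717

state after step 3 := balance=237637
4 | pay 55008 | balance=188664
5 | pay 50739 | balance=142717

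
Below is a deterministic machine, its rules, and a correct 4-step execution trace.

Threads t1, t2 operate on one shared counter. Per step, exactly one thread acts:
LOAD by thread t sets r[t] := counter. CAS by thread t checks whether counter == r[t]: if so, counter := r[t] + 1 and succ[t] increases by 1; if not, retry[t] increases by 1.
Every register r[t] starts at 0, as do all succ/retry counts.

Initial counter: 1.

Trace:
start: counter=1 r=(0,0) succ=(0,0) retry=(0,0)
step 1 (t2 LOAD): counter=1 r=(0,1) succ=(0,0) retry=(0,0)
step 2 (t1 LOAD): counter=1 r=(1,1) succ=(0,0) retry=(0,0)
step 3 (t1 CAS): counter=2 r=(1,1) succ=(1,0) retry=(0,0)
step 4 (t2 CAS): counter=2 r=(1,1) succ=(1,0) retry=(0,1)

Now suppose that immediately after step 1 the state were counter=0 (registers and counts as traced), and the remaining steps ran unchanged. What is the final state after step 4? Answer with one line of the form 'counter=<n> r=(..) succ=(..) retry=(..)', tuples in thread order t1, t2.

state after step 1 := counter=0 r=(0,1) succ=(0,0) retry=(0,0)
step 2 (t1 LOAD): counter=0 r=(0,1) succ=(0,0) retry=(0,0)
step 3 (t1 CAS): counter=1 r=(0,1) succ=(1,0) retry=(0,0)
step 4 (t2 CAS): counter=2 r=(0,1) succ=(1,1) retry=(0,0)

counter=2 r=(0,1) succ=(1,1) retry=(0,0)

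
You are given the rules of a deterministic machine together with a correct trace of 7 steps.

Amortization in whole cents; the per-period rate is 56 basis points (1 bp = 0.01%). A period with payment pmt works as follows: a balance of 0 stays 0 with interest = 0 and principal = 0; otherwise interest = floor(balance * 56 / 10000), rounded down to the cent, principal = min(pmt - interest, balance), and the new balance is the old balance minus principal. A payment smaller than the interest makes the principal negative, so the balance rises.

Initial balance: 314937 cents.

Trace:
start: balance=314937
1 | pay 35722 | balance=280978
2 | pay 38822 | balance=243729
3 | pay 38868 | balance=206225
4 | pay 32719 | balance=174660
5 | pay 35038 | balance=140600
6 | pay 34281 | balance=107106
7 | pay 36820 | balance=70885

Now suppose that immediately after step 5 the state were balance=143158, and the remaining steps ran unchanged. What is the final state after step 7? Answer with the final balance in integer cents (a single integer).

73472

state after step 5 := balance=143158
6 | pay 34281 | balance=109678
7 | pay 36820 | balance=73472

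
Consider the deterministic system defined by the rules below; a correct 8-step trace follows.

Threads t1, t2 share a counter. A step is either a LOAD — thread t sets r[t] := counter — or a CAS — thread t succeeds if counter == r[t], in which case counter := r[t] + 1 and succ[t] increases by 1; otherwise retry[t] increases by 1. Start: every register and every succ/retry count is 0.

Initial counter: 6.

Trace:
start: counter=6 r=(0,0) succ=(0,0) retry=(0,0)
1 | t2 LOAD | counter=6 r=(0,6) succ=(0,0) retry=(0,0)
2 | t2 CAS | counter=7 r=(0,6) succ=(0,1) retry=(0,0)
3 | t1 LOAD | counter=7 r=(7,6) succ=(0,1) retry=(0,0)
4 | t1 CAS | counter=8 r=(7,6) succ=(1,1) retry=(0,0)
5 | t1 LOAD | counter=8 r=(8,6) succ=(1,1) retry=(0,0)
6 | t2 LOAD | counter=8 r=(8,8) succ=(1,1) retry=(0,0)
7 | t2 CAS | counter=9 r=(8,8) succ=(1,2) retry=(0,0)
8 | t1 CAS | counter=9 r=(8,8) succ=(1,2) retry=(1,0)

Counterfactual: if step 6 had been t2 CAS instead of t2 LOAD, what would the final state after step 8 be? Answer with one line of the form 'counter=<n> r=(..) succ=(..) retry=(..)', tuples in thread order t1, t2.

(re-executing from step 6 with the substitution; state before step 6: counter=8 r=(8,6) succ=(1,1) retry=(0,0))
6 | t2 CAS | counter=8 r=(8,6) succ=(1,1) retry=(0,1)
7 | t2 CAS | counter=8 r=(8,6) succ=(1,1) retry=(0,2)
8 | t1 CAS | counter=9 r=(8,6) succ=(2,1) retry=(0,2)

counter=9 r=(8,6) succ=(2,1) retry=(0,2)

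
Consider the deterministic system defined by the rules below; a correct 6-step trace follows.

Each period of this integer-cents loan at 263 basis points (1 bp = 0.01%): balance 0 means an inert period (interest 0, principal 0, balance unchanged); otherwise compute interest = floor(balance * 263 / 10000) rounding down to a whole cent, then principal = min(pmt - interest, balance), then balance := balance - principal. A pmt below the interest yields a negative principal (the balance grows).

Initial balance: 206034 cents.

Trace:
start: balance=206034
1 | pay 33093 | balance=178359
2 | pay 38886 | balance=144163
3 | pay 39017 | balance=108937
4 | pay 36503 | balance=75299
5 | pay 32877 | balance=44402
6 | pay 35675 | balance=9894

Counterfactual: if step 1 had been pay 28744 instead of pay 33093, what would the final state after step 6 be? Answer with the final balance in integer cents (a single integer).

14846

(re-executing from step 1 with the substitution; state before step 1: balance=206034)
1 | pay 28744 | balance=182708
2 | pay 38886 | balance=148627
3 | pay 39017 | balance=113518
4 | pay 36503 | balance=80000
5 | pay 32877 | balance=49227
6 | pay 35675 | balance=14846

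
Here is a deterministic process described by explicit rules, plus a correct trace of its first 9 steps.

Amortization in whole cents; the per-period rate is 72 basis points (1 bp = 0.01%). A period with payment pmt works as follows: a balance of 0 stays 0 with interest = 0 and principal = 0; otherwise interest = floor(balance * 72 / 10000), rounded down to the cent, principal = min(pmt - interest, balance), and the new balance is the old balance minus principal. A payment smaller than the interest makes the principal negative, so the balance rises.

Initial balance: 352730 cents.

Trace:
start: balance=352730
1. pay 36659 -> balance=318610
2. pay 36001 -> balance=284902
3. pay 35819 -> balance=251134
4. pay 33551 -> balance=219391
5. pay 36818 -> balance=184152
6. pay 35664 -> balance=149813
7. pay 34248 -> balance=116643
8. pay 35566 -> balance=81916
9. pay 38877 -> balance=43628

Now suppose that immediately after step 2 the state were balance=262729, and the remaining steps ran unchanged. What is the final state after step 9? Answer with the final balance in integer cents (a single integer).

state after step 2 := balance=262729
3. pay 35819 -> balance=228801
4. pay 33551 -> balance=196897
5. pay 36818 -> balance=161496
6. pay 35664 -> balance=126994
7. pay 34248 -> balance=93660
8. pay 35566 -> balance=58768
9. pay 38877 -> balance=20314

20314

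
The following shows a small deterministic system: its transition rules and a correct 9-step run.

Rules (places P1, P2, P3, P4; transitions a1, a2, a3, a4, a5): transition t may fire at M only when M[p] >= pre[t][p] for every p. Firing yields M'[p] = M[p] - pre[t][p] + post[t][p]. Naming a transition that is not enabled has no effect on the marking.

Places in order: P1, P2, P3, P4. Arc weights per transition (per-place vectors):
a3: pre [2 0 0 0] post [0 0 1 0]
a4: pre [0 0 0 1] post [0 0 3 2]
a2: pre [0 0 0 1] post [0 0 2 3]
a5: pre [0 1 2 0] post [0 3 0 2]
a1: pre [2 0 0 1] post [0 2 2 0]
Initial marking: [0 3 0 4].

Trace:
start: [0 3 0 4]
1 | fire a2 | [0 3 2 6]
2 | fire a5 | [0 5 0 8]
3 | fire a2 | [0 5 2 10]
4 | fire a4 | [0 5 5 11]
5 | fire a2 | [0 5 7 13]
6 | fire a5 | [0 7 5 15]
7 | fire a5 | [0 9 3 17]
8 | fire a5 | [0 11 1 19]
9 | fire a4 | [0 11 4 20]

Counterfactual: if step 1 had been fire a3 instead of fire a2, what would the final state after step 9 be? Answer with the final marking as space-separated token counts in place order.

0 9 4 16

(re-executing from step 1 with the substitution; state before step 1: [0 3 0 4])
1 | fire a3 | [0 3 0 4]
2 | fire a5 | [0 3 0 4]
3 | fire a2 | [0 3 2 6]
4 | fire a4 | [0 3 5 7]
5 | fire a2 | [0 3 7 9]
6 | fire a5 | [0 5 5 11]
7 | fire a5 | [0 7 3 13]
8 | fire a5 | [0 9 1 15]
9 | fire a4 | [0 9 4 16]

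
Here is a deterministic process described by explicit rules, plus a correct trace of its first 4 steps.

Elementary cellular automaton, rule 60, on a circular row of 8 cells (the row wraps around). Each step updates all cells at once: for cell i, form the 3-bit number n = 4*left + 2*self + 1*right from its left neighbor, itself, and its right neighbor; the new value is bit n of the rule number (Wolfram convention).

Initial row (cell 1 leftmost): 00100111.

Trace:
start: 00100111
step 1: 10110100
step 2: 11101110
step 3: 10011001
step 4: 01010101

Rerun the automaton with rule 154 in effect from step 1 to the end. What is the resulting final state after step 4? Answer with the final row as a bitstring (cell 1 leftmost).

01110010

(re-executing steps 1..4 under rule 154; state before step 1: 00100111)
step 1: 11011110
step 2: 10011100
step 3: 01111011
step 4: 01110010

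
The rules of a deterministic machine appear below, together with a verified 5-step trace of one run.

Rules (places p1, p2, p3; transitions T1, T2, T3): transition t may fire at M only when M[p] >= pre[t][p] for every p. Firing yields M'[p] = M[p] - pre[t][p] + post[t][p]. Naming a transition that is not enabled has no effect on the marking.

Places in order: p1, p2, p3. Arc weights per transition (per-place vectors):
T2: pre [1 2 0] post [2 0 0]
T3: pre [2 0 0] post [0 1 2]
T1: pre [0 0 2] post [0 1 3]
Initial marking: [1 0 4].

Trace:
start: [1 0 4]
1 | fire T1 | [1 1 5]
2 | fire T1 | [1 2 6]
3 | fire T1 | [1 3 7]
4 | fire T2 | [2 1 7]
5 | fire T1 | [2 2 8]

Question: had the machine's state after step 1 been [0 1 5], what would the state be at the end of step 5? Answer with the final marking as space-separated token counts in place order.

0 4 8

state after step 1 := [0 1 5]
2 | fire T1 | [0 2 6]
3 | fire T1 | [0 3 7]
4 | fire T2 | [0 3 7]
5 | fire T1 | [0 4 8]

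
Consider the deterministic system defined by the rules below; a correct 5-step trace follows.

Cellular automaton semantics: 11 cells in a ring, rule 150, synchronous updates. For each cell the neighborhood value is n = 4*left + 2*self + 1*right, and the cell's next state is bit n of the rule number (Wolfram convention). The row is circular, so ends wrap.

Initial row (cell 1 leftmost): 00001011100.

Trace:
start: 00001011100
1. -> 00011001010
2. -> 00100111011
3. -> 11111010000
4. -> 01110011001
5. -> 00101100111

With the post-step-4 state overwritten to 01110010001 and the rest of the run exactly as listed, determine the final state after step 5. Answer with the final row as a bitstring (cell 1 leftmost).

state after step 4 := 01110010001
5. -> 00101111011

00101111011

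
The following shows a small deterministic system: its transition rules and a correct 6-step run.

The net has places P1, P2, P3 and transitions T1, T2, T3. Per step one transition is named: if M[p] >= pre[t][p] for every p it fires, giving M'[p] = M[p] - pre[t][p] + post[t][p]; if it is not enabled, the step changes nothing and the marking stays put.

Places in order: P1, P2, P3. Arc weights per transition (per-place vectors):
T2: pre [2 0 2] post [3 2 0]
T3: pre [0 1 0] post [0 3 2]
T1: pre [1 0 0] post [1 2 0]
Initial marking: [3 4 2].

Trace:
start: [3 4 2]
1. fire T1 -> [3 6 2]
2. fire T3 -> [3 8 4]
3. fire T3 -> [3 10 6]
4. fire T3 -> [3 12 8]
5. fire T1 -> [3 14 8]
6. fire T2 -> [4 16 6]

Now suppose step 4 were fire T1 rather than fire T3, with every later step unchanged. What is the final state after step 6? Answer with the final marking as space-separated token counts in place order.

4 16 4

(re-executing from step 4 with the substitution; state before step 4: [3 10 6])
4. fire T1 -> [3 12 6]
5. fire T1 -> [3 14 6]
6. fire T2 -> [4 16 4]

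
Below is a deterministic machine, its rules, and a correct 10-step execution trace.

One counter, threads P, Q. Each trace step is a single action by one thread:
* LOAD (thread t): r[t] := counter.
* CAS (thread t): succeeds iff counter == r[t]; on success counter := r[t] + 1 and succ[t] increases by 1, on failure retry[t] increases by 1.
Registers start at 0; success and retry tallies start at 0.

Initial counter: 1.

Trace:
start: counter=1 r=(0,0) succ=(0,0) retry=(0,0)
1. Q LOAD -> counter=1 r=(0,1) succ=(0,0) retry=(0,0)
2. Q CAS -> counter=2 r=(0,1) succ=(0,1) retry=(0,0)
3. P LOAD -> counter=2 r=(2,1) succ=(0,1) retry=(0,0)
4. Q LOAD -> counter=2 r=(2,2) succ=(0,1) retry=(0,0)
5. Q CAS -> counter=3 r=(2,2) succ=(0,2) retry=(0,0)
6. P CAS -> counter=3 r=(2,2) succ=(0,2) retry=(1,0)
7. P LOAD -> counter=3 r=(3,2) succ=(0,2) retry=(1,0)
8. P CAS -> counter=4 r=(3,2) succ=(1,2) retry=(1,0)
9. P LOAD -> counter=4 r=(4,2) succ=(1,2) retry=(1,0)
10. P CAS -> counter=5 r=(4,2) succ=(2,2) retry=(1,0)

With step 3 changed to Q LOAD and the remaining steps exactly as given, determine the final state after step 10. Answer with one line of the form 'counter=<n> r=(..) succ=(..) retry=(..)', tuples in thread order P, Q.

counter=5 r=(4,2) succ=(2,2) retry=(1,0)

(re-executing from step 3 with the substitution; state before step 3: counter=2 r=(0,1) succ=(0,1) retry=(0,0))
3. Q LOAD -> counter=2 r=(0,2) succ=(0,1) retry=(0,0)
4. Q LOAD -> counter=2 r=(0,2) succ=(0,1) retry=(0,0)
5. Q CAS -> counter=3 r=(0,2) succ=(0,2) retry=(0,0)
6. P CAS -> counter=3 r=(0,2) succ=(0,2) retry=(1,0)
7. P LOAD -> counter=3 r=(3,2) succ=(0,2) retry=(1,0)
8. P CAS -> counter=4 r=(3,2) succ=(1,2) retry=(1,0)
9. P LOAD -> counter=4 r=(4,2) succ=(1,2) retry=(1,0)
10. P CAS -> counter=5 r=(4,2) succ=(2,2) retry=(1,0)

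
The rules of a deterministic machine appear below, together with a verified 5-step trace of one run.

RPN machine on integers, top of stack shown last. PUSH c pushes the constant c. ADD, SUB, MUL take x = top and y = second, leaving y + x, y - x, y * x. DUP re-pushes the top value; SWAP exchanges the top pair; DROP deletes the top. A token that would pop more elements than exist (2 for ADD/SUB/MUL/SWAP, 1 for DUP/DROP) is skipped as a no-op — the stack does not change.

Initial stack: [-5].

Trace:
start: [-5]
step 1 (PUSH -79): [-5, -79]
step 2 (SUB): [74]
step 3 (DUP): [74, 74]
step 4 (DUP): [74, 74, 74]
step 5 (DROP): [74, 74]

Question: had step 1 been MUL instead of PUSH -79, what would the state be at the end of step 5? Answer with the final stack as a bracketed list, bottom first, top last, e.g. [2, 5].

(re-executing from step 1 with the substitution; state before step 1: [-5])
step 1 (MUL): [-5]
step 2 (SUB): [-5]
step 3 (DUP): [-5, -5]
step 4 (DUP): [-5, -5, -5]
step 5 (DROP): [-5, -5]

[-5, -5]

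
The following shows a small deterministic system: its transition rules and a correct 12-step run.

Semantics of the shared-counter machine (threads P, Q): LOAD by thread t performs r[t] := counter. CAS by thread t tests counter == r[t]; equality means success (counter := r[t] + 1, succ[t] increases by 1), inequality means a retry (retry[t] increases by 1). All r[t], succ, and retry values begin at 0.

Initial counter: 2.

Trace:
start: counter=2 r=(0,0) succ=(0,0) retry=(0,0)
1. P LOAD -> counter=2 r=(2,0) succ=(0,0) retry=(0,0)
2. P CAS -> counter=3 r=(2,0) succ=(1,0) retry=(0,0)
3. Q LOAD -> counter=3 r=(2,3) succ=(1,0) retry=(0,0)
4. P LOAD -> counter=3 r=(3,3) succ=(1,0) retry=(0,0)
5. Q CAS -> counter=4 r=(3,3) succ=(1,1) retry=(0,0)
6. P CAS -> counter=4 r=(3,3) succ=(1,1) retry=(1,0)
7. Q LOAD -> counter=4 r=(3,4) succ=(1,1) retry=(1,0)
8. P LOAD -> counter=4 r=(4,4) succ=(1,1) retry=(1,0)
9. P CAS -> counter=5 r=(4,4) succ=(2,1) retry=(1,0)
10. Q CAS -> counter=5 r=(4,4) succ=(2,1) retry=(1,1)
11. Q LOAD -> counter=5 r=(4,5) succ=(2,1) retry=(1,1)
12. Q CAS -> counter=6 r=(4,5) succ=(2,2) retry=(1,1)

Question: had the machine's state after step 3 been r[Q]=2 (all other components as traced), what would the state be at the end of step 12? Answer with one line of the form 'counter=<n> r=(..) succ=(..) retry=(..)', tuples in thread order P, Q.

counter=6 r=(4,5) succ=(3,1) retry=(0,2)

state after step 3 := counter=3 r=(2,2) succ=(1,0) retry=(0,0)
4. P LOAD -> counter=3 r=(3,2) succ=(1,0) retry=(0,0)
5. Q CAS -> counter=3 r=(3,2) succ=(1,0) retry=(0,1)
6. P CAS -> counter=4 r=(3,2) succ=(2,0) retry=(0,1)
7. Q LOAD -> counter=4 r=(3,4) succ=(2,0) retry=(0,1)
8. P LOAD -> counter=4 r=(4,4) succ=(2,0) retry=(0,1)
9. P CAS -> counter=5 r=(4,4) succ=(3,0) retry=(0,1)
10. Q CAS -> counter=5 r=(4,4) succ=(3,0) retry=(0,2)
11. Q LOAD -> counter=5 r=(4,5) succ=(3,0) retry=(0,2)
12. Q CAS -> counter=6 r=(4,5) succ=(3,1) retry=(0,2)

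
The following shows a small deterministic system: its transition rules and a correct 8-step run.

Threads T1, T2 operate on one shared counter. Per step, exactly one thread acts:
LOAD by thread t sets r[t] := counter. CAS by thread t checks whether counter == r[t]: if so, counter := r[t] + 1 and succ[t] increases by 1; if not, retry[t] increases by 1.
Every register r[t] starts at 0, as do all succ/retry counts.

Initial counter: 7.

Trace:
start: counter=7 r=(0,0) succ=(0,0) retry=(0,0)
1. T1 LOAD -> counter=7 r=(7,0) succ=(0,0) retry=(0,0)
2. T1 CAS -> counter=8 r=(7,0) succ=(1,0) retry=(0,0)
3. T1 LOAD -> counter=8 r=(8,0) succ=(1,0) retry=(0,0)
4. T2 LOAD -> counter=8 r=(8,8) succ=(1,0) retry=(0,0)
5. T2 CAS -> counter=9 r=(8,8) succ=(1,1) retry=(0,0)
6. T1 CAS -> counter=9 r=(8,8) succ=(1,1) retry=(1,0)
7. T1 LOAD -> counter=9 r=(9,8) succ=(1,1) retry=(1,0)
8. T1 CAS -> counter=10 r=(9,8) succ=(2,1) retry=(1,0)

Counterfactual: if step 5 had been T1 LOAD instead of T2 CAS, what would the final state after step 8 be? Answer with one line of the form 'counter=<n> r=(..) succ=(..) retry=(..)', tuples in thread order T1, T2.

(re-executing from step 5 with the substitution; state before step 5: counter=8 r=(8,8) succ=(1,0) retry=(0,0))
5. T1 LOAD -> counter=8 r=(8,8) succ=(1,0) retry=(0,0)
6. T1 CAS -> counter=9 r=(8,8) succ=(2,0) retry=(0,0)
7. T1 LOAD -> counter=9 r=(9,8) succ=(2,0) retry=(0,0)
8. T1 CAS -> counter=10 r=(9,8) succ=(3,0) retry=(0,0)

counter=10 r=(9,8) succ=(3,0) retry=(0,0)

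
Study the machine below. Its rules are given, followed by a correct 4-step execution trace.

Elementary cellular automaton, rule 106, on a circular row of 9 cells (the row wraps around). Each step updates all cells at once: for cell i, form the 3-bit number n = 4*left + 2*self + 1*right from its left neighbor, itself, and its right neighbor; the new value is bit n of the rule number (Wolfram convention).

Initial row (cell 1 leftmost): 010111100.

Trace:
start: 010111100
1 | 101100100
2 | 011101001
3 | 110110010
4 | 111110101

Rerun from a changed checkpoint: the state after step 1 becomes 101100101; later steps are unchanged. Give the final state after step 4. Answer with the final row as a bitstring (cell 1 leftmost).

state after step 1 := 101100101
2 | 111101011
3 | 000110110
4 | 001111110

001111110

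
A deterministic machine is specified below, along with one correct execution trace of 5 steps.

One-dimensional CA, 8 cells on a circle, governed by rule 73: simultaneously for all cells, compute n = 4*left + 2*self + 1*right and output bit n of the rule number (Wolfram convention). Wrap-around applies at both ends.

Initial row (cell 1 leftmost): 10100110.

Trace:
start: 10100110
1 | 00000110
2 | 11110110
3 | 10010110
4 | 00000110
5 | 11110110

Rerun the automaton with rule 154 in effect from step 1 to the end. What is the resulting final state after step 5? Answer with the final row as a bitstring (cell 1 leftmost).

(re-executing steps 1..5 under rule 154; state before step 1: 10100110)
1 | 00011100
2 | 00111010
3 | 01110001
4 | 01101010
5 | 11000001

11000001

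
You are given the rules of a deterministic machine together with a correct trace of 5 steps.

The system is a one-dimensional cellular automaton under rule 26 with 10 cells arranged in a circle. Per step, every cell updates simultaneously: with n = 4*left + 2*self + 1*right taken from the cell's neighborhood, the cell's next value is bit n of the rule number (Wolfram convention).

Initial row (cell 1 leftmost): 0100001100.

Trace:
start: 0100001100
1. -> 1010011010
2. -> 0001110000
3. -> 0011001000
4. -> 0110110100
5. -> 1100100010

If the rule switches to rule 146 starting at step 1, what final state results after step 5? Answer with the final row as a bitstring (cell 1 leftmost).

(re-executing steps 1..5 under rule 146; state before step 1: 0100001100)
1. -> 1010010010
2. -> 0001101100
3. -> 0010000010
4. -> 0101000101
5. -> 0000101000

0000101000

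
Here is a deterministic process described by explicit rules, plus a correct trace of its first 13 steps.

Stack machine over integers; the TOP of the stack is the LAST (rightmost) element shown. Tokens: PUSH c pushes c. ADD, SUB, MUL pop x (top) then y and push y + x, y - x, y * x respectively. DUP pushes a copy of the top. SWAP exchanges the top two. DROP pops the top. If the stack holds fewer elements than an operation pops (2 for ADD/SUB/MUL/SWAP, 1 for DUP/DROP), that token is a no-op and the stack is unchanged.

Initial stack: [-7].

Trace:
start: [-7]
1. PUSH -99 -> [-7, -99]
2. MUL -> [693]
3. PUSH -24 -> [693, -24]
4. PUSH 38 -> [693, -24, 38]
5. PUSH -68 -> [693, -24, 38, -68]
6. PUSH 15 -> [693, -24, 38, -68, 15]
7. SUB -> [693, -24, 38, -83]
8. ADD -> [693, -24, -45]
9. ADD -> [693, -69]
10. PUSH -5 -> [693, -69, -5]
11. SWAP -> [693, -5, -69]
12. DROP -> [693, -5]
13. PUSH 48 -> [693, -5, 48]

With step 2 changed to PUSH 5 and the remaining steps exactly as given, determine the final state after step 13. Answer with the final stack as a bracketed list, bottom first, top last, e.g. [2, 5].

[-7, -99, 5, -5, 48]

(re-executing from step 2 with the substitution; state before step 2: [-7, -99])
2. PUSH 5 -> [-7, -99, 5]
3. PUSH -24 -> [-7, -99, 5, -24]
4. PUSH 38 -> [-7, -99, 5, -24, 38]
5. PUSH -68 -> [-7, -99, 5, -24, 38, -68]
6. PUSH 15 -> [-7, -99, 5, -24, 38, -68, 15]
7. SUB -> [-7, -99, 5, -24, 38, -83]
8. ADD -> [-7, -99, 5, -24, -45]
9. ADD -> [-7, -99, 5, -69]
10. PUSH -5 -> [-7, -99, 5, -69, -5]
11. SWAP -> [-7, -99, 5, -5, -69]
12. DROP -> [-7, -99, 5, -5]
13. PUSH 48 -> [-7, -99, 5, -5, 48]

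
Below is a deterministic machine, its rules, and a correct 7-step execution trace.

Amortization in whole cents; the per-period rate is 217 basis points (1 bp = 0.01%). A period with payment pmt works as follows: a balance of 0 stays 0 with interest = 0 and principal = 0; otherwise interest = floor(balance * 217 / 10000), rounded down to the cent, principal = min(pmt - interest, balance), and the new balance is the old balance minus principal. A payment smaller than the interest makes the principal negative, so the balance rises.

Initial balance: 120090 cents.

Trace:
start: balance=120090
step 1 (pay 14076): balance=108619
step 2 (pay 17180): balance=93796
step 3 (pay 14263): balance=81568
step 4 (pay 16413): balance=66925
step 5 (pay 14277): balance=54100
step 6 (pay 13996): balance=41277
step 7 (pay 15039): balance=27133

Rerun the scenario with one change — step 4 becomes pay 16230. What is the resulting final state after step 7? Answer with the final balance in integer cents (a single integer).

27329

(re-executing from step 4 with the substitution; state before step 4: balance=81568)
step 4 (pay 16230): balance=67108
step 5 (pay 14277): balance=54287
step 6 (pay 13996): balance=41469
step 7 (pay 15039): balance=27329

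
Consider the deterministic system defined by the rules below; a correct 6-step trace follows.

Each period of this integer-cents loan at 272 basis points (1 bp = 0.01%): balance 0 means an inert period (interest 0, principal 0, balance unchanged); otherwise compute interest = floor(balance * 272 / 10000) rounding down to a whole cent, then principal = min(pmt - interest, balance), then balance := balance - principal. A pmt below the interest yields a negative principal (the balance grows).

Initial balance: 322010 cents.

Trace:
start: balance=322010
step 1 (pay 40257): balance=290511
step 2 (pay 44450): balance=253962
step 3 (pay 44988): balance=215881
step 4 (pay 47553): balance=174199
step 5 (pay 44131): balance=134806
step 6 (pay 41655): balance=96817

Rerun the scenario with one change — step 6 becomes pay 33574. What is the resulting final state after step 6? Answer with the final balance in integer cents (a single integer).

(re-executing from step 6 with the substitution; state before step 6: balance=134806)
step 6 (pay 33574): balance=104898

104898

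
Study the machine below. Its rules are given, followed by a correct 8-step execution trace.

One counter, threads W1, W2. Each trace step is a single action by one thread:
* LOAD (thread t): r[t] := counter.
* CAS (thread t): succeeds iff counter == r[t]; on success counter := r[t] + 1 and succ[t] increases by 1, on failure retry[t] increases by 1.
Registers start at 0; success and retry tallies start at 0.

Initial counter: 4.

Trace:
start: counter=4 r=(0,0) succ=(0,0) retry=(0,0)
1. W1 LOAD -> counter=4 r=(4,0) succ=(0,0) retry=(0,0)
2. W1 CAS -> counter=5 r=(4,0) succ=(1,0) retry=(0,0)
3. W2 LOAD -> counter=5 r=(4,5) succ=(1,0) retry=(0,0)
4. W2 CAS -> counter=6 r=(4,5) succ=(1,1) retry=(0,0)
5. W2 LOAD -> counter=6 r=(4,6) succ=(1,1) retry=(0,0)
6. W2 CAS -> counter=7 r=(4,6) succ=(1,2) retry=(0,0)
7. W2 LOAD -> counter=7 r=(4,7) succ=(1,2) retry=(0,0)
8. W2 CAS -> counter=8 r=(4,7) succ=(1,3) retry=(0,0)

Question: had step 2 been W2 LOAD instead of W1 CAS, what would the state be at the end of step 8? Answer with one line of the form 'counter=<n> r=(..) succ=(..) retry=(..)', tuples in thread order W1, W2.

counter=7 r=(4,6) succ=(0,3) retry=(0,0)

(re-executing from step 2 with the substitution; state before step 2: counter=4 r=(4,0) succ=(0,0) retry=(0,0))
2. W2 LOAD -> counter=4 r=(4,4) succ=(0,0) retry=(0,0)
3. W2 LOAD -> counter=4 r=(4,4) succ=(0,0) retry=(0,0)
4. W2 CAS -> counter=5 r=(4,4) succ=(0,1) retry=(0,0)
5. W2 LOAD -> counter=5 r=(4,5) succ=(0,1) retry=(0,0)
6. W2 CAS -> counter=6 r=(4,5) succ=(0,2) retry=(0,0)
7. W2 LOAD -> counter=6 r=(4,6) succ=(0,2) retry=(0,0)
8. W2 CAS -> counter=7 r=(4,6) succ=(0,3) retry=(0,0)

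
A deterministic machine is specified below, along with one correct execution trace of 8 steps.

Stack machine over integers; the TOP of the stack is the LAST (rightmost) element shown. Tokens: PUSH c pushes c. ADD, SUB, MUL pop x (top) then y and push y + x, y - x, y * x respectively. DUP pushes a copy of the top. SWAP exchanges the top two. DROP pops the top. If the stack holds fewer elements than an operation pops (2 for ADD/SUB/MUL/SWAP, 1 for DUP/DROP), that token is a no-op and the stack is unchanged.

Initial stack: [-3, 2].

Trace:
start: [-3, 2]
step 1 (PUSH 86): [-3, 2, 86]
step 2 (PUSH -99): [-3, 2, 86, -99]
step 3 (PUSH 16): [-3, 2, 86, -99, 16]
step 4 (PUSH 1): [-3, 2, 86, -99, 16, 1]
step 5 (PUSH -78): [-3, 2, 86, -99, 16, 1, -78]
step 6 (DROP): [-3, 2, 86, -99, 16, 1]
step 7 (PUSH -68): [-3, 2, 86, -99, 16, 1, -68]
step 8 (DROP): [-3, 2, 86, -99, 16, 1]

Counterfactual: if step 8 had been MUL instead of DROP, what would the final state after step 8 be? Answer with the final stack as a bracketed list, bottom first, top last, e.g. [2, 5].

(re-executing from step 8 with the substitution; state before step 8: [-3, 2, 86, -99, 16, 1, -68])
step 8 (MUL): [-3, 2, 86, -99, 16, -68]

[-3, 2, 86, -99, 16, -68]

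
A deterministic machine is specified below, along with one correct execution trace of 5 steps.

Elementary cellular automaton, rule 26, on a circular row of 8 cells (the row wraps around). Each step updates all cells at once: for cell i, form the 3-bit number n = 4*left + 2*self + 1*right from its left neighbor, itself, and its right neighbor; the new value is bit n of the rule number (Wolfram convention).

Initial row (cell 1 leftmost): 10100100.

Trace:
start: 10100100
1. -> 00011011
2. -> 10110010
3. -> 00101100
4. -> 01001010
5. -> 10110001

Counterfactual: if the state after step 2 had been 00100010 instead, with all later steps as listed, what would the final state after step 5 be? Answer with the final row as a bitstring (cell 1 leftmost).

state after step 2 := 00100010
3. -> 01010101
4. -> 00000000
5. -> 00000000

00000000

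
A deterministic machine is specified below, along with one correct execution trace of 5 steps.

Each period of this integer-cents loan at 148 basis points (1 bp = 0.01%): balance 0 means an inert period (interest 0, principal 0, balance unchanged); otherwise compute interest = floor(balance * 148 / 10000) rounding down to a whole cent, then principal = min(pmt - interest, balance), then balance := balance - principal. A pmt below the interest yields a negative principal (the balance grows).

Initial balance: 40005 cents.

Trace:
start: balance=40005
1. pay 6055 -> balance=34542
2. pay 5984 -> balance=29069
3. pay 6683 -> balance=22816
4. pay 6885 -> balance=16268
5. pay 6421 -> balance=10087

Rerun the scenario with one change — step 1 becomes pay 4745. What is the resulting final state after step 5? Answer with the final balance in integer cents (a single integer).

11476

(re-executing from step 1 with the substitution; state before step 1: balance=40005)
1. pay 4745 -> balance=35852
2. pay 5984 -> balance=30398
3. pay 6683 -> balance=24164
4. pay 6885 -> balance=17636
5. pay 6421 -> balance=11476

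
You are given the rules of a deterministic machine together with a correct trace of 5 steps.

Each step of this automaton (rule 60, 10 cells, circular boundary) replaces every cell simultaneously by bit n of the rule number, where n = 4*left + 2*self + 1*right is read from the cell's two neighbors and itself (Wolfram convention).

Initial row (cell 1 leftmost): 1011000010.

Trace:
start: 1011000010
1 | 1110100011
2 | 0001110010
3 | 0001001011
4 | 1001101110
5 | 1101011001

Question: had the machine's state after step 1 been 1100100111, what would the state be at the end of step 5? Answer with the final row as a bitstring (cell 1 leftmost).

1011010101

state after step 1 := 1100100111
2 | 0010110100
3 | 0011101110
4 | 0010011001
5 | 1011010101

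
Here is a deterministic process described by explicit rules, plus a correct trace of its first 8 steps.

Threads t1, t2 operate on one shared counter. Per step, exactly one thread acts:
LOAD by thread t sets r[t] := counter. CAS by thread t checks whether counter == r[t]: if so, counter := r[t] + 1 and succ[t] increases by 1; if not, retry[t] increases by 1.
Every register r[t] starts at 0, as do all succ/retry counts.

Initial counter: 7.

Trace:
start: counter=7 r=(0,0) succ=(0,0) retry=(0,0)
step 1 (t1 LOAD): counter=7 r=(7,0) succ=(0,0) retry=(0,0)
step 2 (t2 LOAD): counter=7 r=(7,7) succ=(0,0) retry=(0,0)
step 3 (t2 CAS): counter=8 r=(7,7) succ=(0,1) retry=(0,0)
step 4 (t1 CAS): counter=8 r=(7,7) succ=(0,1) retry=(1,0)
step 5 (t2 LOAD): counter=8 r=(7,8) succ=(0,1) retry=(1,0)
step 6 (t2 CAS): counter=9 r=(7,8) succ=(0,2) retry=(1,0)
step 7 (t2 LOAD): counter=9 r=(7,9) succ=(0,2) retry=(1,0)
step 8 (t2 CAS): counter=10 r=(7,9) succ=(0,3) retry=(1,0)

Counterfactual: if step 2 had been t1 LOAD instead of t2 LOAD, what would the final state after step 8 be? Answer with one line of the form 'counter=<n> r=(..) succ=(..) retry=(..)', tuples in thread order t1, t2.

counter=10 r=(7,9) succ=(1,2) retry=(0,1)

(re-executing from step 2 with the substitution; state before step 2: counter=7 r=(7,0) succ=(0,0) retry=(0,0))
step 2 (t1 LOAD): counter=7 r=(7,0) succ=(0,0) retry=(0,0)
step 3 (t2 CAS): counter=7 r=(7,0) succ=(0,0) retry=(0,1)
step 4 (t1 CAS): counter=8 r=(7,0) succ=(1,0) retry=(0,1)
step 5 (t2 LOAD): counter=8 r=(7,8) succ=(1,0) retry=(0,1)
step 6 (t2 CAS): counter=9 r=(7,8) succ=(1,1) retry=(0,1)
step 7 (t2 LOAD): counter=9 r=(7,9) succ=(1,1) retry=(0,1)
step 8 (t2 CAS): counter=10 r=(7,9) succ=(1,2) retry=(0,1)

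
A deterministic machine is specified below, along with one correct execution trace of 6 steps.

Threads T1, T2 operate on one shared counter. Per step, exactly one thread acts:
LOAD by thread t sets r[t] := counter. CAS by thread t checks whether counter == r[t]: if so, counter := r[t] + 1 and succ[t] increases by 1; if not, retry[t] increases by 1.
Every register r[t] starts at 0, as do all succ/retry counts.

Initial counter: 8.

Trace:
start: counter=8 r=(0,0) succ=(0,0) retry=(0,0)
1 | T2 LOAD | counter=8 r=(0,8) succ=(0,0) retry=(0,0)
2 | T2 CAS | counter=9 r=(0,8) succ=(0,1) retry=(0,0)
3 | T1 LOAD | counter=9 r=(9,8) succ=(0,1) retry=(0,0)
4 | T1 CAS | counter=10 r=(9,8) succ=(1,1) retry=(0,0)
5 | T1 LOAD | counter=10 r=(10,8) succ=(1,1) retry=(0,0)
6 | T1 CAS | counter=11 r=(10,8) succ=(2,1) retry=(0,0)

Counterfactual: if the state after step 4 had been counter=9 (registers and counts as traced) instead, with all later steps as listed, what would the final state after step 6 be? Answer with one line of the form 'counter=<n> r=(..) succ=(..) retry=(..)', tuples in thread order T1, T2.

counter=10 r=(9,8) succ=(2,1) retry=(0,0)

state after step 4 := counter=9 r=(9,8) succ=(1,1) retry=(0,0)
5 | T1 LOAD | counter=9 r=(9,8) succ=(1,1) retry=(0,0)
6 | T1 CAS | counter=10 r=(9,8) succ=(2,1) retry=(0,0)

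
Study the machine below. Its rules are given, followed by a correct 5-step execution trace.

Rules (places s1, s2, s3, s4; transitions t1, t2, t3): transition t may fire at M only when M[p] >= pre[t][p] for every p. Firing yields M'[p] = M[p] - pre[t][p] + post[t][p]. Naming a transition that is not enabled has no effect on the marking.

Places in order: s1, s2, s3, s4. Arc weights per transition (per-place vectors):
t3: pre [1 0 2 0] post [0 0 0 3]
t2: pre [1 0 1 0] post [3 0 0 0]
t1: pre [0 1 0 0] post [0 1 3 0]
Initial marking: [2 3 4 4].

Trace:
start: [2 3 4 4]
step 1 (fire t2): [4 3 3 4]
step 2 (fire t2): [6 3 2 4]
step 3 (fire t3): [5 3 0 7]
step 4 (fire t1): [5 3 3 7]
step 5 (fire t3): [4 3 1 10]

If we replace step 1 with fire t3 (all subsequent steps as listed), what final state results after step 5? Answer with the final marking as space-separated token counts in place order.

(re-executing from step 1 with the substitution; state before step 1: [2 3 4 4])
step 1 (fire t3): [1 3 2 7]
step 2 (fire t2): [3 3 1 7]
step 3 (fire t3): [3 3 1 7]
step 4 (fire t1): [3 3 4 7]
step 5 (fire t3): [2 3 2 10]

2 3 2 10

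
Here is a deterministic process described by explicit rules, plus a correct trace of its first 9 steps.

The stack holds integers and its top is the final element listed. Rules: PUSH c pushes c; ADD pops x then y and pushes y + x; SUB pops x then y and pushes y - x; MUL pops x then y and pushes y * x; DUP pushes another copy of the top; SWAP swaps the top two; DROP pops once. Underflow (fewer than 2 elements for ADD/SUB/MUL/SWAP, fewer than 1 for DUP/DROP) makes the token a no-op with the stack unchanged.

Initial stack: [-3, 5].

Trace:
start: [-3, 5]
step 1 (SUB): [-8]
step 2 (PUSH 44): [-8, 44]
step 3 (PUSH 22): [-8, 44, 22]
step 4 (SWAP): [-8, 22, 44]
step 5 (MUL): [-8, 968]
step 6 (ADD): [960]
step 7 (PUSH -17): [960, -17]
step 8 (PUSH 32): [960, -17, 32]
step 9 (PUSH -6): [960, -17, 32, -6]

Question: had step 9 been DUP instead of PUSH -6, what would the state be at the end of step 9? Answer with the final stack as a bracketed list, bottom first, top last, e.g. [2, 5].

[960, -17, 32, 32]

(re-executing from step 9 with the substitution; state before step 9: [960, -17, 32])
step 9 (DUP): [960, -17, 32, 32]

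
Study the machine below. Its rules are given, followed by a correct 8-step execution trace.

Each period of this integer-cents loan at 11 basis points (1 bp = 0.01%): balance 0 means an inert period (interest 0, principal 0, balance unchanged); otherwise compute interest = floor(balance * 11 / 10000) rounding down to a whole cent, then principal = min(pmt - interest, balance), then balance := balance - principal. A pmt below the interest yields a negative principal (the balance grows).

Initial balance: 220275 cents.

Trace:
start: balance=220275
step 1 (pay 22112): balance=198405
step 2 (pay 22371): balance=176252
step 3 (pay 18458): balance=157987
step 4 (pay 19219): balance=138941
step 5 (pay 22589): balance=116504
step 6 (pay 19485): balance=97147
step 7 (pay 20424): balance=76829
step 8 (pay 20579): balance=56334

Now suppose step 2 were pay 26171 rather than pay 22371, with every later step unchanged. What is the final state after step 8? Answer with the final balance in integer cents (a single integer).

(re-executing from step 2 with the substitution; state before step 2: balance=198405)
step 2 (pay 26171): balance=172452
step 3 (pay 18458): balance=154183
step 4 (pay 19219): balance=135133
step 5 (pay 22589): balance=112692
step 6 (pay 19485): balance=93330
step 7 (pay 20424): balance=73008
step 8 (pay 20579): balance=52509

52509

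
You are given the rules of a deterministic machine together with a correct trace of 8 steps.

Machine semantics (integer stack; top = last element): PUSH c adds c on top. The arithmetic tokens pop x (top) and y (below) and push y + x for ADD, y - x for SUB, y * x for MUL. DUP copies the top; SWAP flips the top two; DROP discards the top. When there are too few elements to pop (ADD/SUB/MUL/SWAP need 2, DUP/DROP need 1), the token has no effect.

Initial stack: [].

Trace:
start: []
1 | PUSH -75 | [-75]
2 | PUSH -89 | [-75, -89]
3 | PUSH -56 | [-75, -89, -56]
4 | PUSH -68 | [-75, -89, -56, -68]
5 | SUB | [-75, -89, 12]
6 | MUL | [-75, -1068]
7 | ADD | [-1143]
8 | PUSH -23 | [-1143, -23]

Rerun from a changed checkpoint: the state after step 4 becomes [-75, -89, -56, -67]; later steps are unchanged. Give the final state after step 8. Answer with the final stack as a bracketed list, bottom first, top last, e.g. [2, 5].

[-1054, -23]

state after step 4 := [-75, -89, -56, -67]
5 | SUB | [-75, -89, 11]
6 | MUL | [-75, -979]
7 | ADD | [-1054]
8 | PUSH -23 | [-1054, -23]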